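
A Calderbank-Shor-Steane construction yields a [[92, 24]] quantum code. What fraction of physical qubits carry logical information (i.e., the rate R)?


Code rate R = k/n
= 24/92
= 0.2609

0.2609


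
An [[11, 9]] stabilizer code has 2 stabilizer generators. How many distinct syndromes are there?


Each stabilizer generator gives a binary (+1 or -1) measurement outcome.
With 2 independent generators:
Total syndromes = 2^2
= 4

4


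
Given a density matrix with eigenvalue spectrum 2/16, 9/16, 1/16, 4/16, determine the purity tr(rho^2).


tr(rho^2) = sum of eigenvalues squared
= (2/16)^2 + (9/16)^2 + (1/16)^2 + (4/16)^2
= (4 + 81 + 1 + 16) / 256
= 102/256
= 0.3984

0.3984


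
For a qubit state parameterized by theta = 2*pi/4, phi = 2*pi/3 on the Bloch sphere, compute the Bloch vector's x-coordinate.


theta = 1.5708, phi = 2.0944
r_x = sin(theta)*cos(phi) = 1.0000 * -0.5000
r_x = -0.5000

-0.5000


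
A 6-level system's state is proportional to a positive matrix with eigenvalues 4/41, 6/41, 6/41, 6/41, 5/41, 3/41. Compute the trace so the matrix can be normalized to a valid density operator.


tr(M) = sum of eigenvalues
= 4/41 + 6/41 + 6/41 + 6/41 + 5/41 + 3/41
= 30/41
= 0.7317

0.7317


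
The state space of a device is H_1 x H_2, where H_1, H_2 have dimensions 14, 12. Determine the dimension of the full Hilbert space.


dim(H_1 x H_2) = 14 * 12
= 168

168


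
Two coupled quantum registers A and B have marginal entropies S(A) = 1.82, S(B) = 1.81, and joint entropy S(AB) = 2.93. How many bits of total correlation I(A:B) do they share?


I(A:B) = S(A) + S(B) - S(AB)
= 1.82 + 1.81 - 2.93
= 0.7000

0.7000


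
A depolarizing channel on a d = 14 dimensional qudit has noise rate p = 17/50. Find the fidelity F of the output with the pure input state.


F = (1-p) + p/d
= (1 - 0.3400) + 0.3400/14
= 0.6600 + 0.0243
= 0.6843

0.6843


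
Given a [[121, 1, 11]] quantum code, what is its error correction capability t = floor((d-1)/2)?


Code parameters: [[121, 1, 11]], distance d = 11.
Number of correctable errors = floor((d-1)/2)
= floor((11 - 1)/2)
= floor(10/2)
= 5

5


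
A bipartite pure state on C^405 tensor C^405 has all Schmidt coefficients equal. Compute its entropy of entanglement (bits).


For a maximally entangled state in d x d:
S = log2(d) = log2(405)
= 8.6618

8.6618


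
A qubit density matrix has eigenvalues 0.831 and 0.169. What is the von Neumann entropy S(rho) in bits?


S = -p*log2(p) - (1-p)*log2(1-p)
p = 0.8310, 1-p = 0.1690
= -0.8310 * log2(0.8310) - 0.1690 * log2(0.1690)
= -(-0.2219) - (-0.4335)
= 0.6554

0.6554


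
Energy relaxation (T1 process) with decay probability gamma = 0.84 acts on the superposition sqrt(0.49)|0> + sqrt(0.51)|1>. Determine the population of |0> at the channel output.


For amplitude damping with parameter gamma on state sqrt(a)|0> + sqrt(b)|1>:
alpha^2 = 0.49, beta^2 = 0.51
P(|0>) = alpha^2 + gamma * beta^2
= 0.49 + 0.84 * 0.51
= 0.49 + 0.4284
= 0.9184

0.9184


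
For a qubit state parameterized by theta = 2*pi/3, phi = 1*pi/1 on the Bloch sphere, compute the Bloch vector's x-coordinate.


theta = 2.0944, phi = 3.1416
r_x = sin(theta)*cos(phi) = 0.8660 * -1.0000
r_x = -0.8660

-0.8660


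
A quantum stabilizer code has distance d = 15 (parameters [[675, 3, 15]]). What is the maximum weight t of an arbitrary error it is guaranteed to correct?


Code parameters: [[675, 3, 15]], distance d = 15.
Number of correctable errors = floor((d-1)/2)
= floor((15 - 1)/2)
= floor(14/2)
= 7

7


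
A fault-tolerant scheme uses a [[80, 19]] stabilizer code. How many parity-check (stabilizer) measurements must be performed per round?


For an [[n,k]] stabilizer code:
Number of stabilizer generators = n - k
= 80 - 19
= 61

61


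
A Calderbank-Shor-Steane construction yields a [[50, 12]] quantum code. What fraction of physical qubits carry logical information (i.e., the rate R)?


Code rate R = k/n
= 12/50
= 0.2400

0.2400


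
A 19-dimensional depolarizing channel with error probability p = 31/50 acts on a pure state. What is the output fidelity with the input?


F = (1-p) + p/d
= (1 - 0.6200) + 0.6200/19
= 0.3800 + 0.0326
= 0.4126

0.4126


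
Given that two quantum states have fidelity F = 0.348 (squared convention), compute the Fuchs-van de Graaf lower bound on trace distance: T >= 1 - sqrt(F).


Fuchs-van de Graaf (squared-fidelity convention): 1 - sqrt(F) <= T <= sqrt(1 - F).
Lower bound: T >= 1 - sqrt(F)
sqrt(F) = sqrt(0.348) = 0.5899
T >= 1 - 0.5899
T >= 0.4101

0.4101


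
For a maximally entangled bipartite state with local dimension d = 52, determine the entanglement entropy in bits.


For a maximally entangled state in d x d:
S = log2(d) = log2(52)
= 5.7004

5.7004


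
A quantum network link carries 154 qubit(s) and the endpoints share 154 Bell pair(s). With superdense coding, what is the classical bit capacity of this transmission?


Superdense coding allows 2 classical bits per shared entangled pair.
154 pair(s) -> 2 * 154 = 308 classical bits

308


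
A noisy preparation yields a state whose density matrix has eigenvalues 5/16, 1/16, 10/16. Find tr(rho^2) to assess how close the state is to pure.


tr(rho^2) = sum of eigenvalues squared
= (5/16)^2 + (1/16)^2 + (10/16)^2
= (25 + 1 + 100) / 256
= 126/256
= 0.4922

0.4922


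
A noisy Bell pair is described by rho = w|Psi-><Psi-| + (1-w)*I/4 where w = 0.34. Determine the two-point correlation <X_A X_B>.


|Psi-> = (|01> - |10>)/sqrt(2)
For the pure Bell state, <X_A X_B> = -1 (Bell-state Pauli correlator).
The maximally-mixed part I/4 has tr(I/4 * P tensor P) = 0 for any traceless Pauli P.
So <X_A X_B>_rho = w * (-1) + (1 - w) * 0
= 0.34 * (-1)
= -0.3400

-0.3400


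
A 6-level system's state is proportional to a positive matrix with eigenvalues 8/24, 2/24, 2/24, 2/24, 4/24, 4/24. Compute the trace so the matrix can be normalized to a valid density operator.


tr(M) = sum of eigenvalues
= 8/24 + 2/24 + 2/24 + 2/24 + 4/24 + 4/24
= 22/24
= 0.9167

0.9167


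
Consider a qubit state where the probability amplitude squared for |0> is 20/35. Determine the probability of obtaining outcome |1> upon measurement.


|alpha|^2 = 20/35 = 0.5714
|beta|^2 = 1 - 20/35 = 15/35 = 0.4286
P(|1>) = |beta|^2 = 0.4286

0.4286


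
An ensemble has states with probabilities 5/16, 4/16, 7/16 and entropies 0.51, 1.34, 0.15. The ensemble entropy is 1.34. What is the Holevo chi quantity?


chi = S(rho) - sum_i p_i * S(rho_i)
Weighted entropy = 5/16 * 0.51 + 4/16 * 1.34 + 7/16 * 0.15
= 0.5600
chi = 1.34 - 0.5600
= 0.7800

0.7800


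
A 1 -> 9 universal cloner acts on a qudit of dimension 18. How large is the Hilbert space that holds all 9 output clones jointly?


Output space = H^(tensor 9) where dim(H) = 18
dim = 18^9
= 324 (after 2 factors)
= 5832 (after 3 factors)
= 104976 (after 4 factors)
= 1889568 (after 5 factors)
= 34012224 (after 6 factors)
= 612220032 (after 7 factors)
= 11019960576 (after 8 factors)
= 198359290368 (after 9 factors)
= 198359290368

198359290368


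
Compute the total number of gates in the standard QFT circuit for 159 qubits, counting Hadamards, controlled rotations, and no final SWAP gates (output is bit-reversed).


Hadamard gates: 159
Controlled rotations: n*(n-1)/2 = 159*158/2 = 12561
SWAP gates: 0 (omitted)
Total = 159 + 12561
= 12720

12720


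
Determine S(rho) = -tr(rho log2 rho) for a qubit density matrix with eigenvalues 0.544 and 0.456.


S = -p*log2(p) - (1-p)*log2(1-p)
p = 0.5440, 1-p = 0.4560
= -0.5440 * log2(0.5440) - 0.4560 * log2(0.4560)
= -(-0.4778) - (-0.5166)
= 0.9944

0.9944


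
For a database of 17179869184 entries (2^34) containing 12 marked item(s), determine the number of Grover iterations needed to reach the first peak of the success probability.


After j Grover iterations the success probability is P(j) = sin^2((2j+1)*theta), where sin(theta) = sqrt(k/N).
N = 2^34 = 17179869184, k = 12
sin(theta) = sqrt(k/N) = 2.642899792e-05
theta = arcsin(sqrt(k/N)) = 2.642899792e-05 rad
P(j) reaches its first maximum when (2j+1)*theta is as close as possible to pi/2, i.e. j = round(pi/(4*theta) - 1/2).
pi/(4*theta) - 1/2 = 29716.7888
(For comparison, the common estimate pi/4 * sqrt(N/k) = 29717.2888; the exact maximiser is used here.)
Optimal iterations = 29717

29717


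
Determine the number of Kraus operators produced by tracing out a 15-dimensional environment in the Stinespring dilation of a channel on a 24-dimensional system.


Tracing out the environment in an orthonormal basis {|i>_E} gives Kraus operators K_i = <i|_E U |0>_E.
Number of Kraus operators = dim(H_env) = d_env
= 15

15


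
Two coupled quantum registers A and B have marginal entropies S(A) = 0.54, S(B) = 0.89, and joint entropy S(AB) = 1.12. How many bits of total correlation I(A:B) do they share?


I(A:B) = S(A) + S(B) - S(AB)
= 0.54 + 0.89 - 1.12
= 0.3100

0.3100


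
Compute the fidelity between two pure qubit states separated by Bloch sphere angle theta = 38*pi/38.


For states separated by angle theta on Bloch sphere:
F = cos^2(theta/2)
theta = 38*pi/38 = 3.1416
theta/2 = 1.5708
cos(theta/2) = 0.0000
F = 0.0000

0.0000


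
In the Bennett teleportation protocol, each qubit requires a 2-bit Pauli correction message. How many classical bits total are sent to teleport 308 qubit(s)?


Quantum teleportation requires 2 classical bits per qubit teleported.
308 qubit(s) -> 2 * 308 = 616 classical bits

616


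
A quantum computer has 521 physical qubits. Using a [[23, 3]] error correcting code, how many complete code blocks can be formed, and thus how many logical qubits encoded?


Each code block uses 23 physical qubits for 3 logical qubit(s).
Number of complete blocks = floor(521 / 23) = 22
Logical qubits = 22 * 3
= 66

66


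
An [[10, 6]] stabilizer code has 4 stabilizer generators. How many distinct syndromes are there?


Each stabilizer generator gives a binary (+1 or -1) measurement outcome.
With 4 independent generators:
Total syndromes = 2^4
= 16

16


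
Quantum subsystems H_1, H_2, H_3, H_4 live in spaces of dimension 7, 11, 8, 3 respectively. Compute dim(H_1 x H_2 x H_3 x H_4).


dim(H_1 x H_2 x H_3 x H_4) = 7 * 11 * 8 * 3
= 77 * 8 * 3
= 616 * 3
= 1848

1848


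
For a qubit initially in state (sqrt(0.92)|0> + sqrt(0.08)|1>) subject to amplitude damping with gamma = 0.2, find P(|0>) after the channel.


For amplitude damping with parameter gamma on state sqrt(a)|0> + sqrt(b)|1>:
alpha^2 = 0.92, beta^2 = 0.08
P(|0>) = alpha^2 + gamma * beta^2
= 0.92 + 0.2 * 0.08
= 0.92 + 0.0160
= 0.9360

0.9360


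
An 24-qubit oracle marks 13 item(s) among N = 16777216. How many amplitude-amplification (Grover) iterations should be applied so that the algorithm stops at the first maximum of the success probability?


After j Grover iterations the success probability is P(j) = sin^2((2j+1)*theta), where sin(theta) = sqrt(k/N).
N = 2^24 = 16777216, k = 13
sin(theta) = sqrt(k/N) = 0.0008802615419
theta = arcsin(sqrt(k/N)) = 0.0008802616555 rad
P(j) reaches its first maximum when (2j+1)*theta is as close as possible to pi/2, i.e. j = round(pi/(4*theta) - 1/2).
pi/(4*theta) - 1/2 = 891.7326
(For comparison, the common estimate pi/4 * sqrt(N/k) = 892.2327; the exact maximiser is used here.)
Optimal iterations = 892

892


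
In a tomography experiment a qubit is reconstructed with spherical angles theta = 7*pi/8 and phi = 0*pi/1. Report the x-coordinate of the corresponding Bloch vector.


theta = 2.7489, phi = 0.0000
r_x = sin(theta)*cos(phi) = 0.3827 * 1.0000
r_x = 0.3827

0.3827


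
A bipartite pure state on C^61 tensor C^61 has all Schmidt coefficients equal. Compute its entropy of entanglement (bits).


For a maximally entangled state in d x d:
S = log2(d) = log2(61)
= 5.9307

5.9307


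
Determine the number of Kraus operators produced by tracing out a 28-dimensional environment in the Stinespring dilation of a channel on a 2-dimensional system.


Tracing out the environment in an orthonormal basis {|i>_E} gives Kraus operators K_i = <i|_E U |0>_E.
Number of Kraus operators = dim(H_env) = d_env
= 28

28


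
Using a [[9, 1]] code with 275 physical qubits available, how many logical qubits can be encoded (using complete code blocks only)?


Each code block uses 9 physical qubits for 1 logical qubit(s).
Number of complete blocks = floor(275 / 9) = 30
Logical qubits = 30 * 1
= 30

30


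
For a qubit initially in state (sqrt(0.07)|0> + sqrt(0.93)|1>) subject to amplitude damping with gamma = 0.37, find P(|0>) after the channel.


For amplitude damping with parameter gamma on state sqrt(a)|0> + sqrt(b)|1>:
alpha^2 = 0.07, beta^2 = 0.93
P(|0>) = alpha^2 + gamma * beta^2
= 0.07 + 0.37 * 0.93
= 0.07 + 0.3441
= 0.4141

0.4141


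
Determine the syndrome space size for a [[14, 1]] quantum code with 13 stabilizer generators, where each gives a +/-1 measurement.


Each stabilizer generator gives a binary (+1 or -1) measurement outcome.
With 13 independent generators:
Total syndromes = 2^13
= 8192

8192


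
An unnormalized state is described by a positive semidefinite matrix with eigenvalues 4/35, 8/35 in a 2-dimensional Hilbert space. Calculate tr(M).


tr(M) = sum of eigenvalues
= 4/35 + 8/35
= 12/35
= 0.3429

0.3429


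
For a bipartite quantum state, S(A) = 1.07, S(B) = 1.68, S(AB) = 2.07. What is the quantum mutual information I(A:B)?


I(A:B) = S(A) + S(B) - S(AB)
= 1.07 + 1.68 - 2.07
= 0.6800

0.6800


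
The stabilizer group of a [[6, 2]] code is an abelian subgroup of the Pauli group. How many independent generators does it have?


For an [[n,k]] stabilizer code:
Number of stabilizer generators = n - k
= 6 - 2
= 4

4


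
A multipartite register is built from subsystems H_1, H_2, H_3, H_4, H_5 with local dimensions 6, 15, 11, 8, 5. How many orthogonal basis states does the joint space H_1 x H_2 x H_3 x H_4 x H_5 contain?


dim(H_1 x H_2 x H_3 x H_4 x H_5) = 6 * 15 * 11 * 8 * 5
= 90 * 11 * 8 * 5
= 990 * 8 * 5
= 7920 * 5
= 39600

39600


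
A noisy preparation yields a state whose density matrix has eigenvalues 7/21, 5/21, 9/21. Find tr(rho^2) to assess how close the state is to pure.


tr(rho^2) = sum of eigenvalues squared
= (7/21)^2 + (5/21)^2 + (9/21)^2
= (49 + 25 + 81) / 441
= 155/441
= 0.3515

0.3515


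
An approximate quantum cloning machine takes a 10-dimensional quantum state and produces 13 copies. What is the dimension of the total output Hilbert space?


Output space = H^(tensor 13) where dim(H) = 10
dim = 10^13
= 100 (after 2 factors)
= 1000 (after 3 factors)
= 10000 (after 4 factors)
= 100000 (after 5 factors)
= 1000000 (after 6 factors)
= 10000000 (after 7 factors)
= 100000000 (after 8 factors)
= 1000000000 (after 9 factors)
= 10000000000 (after 10 factors)
= 100000000000 (after 11 factors)
= 1000000000000 (after 12 factors)
= 10000000000000 (after 13 factors)
= 10000000000000

10000000000000


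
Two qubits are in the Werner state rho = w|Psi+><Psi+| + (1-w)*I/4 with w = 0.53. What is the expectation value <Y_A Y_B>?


|Psi+> = (|01> + |10>)/sqrt(2)
For the pure Bell state, <Y_A Y_B> = +1 (Bell-state Pauli correlator).
The maximally-mixed part I/4 has tr(I/4 * P tensor P) = 0 for any traceless Pauli P.
So <Y_A Y_B>_rho = w * (+1) + (1 - w) * 0
= 0.53 * (+1)
= 0.5300

0.5300


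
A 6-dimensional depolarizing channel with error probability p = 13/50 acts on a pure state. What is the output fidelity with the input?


F = (1-p) + p/d
= (1 - 0.2600) + 0.2600/6
= 0.7400 + 0.0433
= 0.7833

0.7833


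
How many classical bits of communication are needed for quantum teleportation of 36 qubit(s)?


Quantum teleportation requires 2 classical bits per qubit teleported.
36 qubit(s) -> 2 * 36 = 72 classical bits

72


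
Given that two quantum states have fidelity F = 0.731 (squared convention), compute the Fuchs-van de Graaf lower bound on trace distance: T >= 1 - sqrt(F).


Fuchs-van de Graaf (squared-fidelity convention): 1 - sqrt(F) <= T <= sqrt(1 - F).
Lower bound: T >= 1 - sqrt(F)
sqrt(F) = sqrt(0.731) = 0.8550
T >= 1 - 0.8550
T >= 0.1450

0.1450


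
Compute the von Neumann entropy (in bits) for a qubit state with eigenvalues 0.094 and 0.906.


S = -p*log2(p) - (1-p)*log2(1-p)
p = 0.0940, 1-p = 0.9060
= -0.0940 * log2(0.0940) - 0.9060 * log2(0.9060)
= -(-0.3207) - (-0.1290)
= 0.4497

0.4497


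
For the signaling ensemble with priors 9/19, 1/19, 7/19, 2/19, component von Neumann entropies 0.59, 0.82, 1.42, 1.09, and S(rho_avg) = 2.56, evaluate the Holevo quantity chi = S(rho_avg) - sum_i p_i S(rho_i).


chi = S(rho) - sum_i p_i * S(rho_i)
Weighted entropy = 9/19 * 0.59 + 1/19 * 0.82 + 7/19 * 1.42 + 2/19 * 1.09
= 0.9605
chi = 2.56 - 0.9605
= 1.5995

1.5995


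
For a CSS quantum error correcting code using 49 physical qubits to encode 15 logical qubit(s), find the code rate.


Code rate R = k/n
= 15/49
= 0.3061

0.3061


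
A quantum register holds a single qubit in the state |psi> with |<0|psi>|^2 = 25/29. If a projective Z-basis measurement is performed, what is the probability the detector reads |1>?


|alpha|^2 = 25/29 = 0.8621
|beta|^2 = 1 - 25/29 = 4/29 = 0.1379
P(|1>) = |beta|^2 = 0.1379

0.1379


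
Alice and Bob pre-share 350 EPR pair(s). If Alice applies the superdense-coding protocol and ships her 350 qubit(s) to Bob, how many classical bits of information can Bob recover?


Superdense coding allows 2 classical bits per shared entangled pair.
350 pair(s) -> 2 * 350 = 700 classical bits

700


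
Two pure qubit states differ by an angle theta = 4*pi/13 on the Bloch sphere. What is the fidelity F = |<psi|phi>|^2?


For states separated by angle theta on Bloch sphere:
F = cos^2(theta/2)
theta = 4*pi/13 = 0.9666
theta/2 = 0.4833
cos(theta/2) = 0.8855
F = 0.7840

0.7840


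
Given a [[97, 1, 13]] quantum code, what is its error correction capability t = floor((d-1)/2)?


Code parameters: [[97, 1, 13]], distance d = 13.
Number of correctable errors = floor((d-1)/2)
= floor((13 - 1)/2)
= floor(12/2)
= 6

6


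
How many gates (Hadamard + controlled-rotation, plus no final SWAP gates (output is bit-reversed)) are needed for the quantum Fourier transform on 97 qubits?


Hadamard gates: 97
Controlled rotations: n*(n-1)/2 = 97*96/2 = 4656
SWAP gates: 0 (omitted)
Total = 97 + 4656
= 4753

4753


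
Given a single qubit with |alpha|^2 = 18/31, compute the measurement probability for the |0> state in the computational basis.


|alpha|^2 = 18/31 = 0.5806
|beta|^2 = 1 - 18/31 = 13/31 = 0.4194
P(|0>) = |alpha|^2 = 0.5806

0.5806


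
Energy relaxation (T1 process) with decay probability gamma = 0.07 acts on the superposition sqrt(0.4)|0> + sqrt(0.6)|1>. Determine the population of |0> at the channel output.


For amplitude damping with parameter gamma on state sqrt(a)|0> + sqrt(b)|1>:
alpha^2 = 0.4, beta^2 = 0.6
P(|0>) = alpha^2 + gamma * beta^2
= 0.4 + 0.07 * 0.6
= 0.4 + 0.0420
= 0.4420

0.4420


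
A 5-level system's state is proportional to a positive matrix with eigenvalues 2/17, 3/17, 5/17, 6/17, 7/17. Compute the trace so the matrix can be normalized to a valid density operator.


tr(M) = sum of eigenvalues
= 2/17 + 3/17 + 5/17 + 6/17 + 7/17
= 23/17
= 1.3529

1.3529


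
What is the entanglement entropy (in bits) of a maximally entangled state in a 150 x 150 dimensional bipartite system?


For a maximally entangled state in d x d:
S = log2(d) = log2(150)
= 7.2288

7.2288


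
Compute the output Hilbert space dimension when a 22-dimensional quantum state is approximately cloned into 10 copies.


Output space = H^(tensor 10) where dim(H) = 22
dim = 22^10
= 484 (after 2 factors)
= 10648 (after 3 factors)
= 234256 (after 4 factors)
= 5153632 (after 5 factors)
= 113379904 (after 6 factors)
= 2494357888 (after 7 factors)
= 54875873536 (after 8 factors)
= 1207269217792 (after 9 factors)
= 26559922791424 (after 10 factors)
= 26559922791424

26559922791424


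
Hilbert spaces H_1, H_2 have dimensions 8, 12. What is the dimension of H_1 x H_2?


dim(H_1 x H_2) = 8 * 12
= 96

96


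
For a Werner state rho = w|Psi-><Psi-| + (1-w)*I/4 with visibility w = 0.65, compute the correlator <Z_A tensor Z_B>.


|Psi-> = (|01> - |10>)/sqrt(2)
For the pure Bell state, <Z_A Z_B> = -1 (Bell-state Pauli correlator).
The maximally-mixed part I/4 has tr(I/4 * P tensor P) = 0 for any traceless Pauli P.
So <Z_A Z_B>_rho = w * (-1) + (1 - w) * 0
= 0.65 * (-1)
= -0.6500

-0.6500


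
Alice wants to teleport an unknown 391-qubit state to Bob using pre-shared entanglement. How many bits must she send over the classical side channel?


Quantum teleportation requires 2 classical bits per qubit teleported.
391 qubit(s) -> 2 * 391 = 782 classical bits

782


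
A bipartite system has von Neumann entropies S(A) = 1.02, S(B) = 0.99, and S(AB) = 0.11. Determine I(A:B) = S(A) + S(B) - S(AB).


I(A:B) = S(A) + S(B) - S(AB)
= 1.02 + 0.99 - 0.11
= 1.9000

1.9000


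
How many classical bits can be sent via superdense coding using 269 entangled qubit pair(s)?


Superdense coding allows 2 classical bits per shared entangled pair.
269 pair(s) -> 2 * 269 = 538 classical bits

538


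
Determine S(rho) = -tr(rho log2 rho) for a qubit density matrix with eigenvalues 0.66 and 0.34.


S = -p*log2(p) - (1-p)*log2(1-p)
p = 0.6600, 1-p = 0.3400
= -0.6600 * log2(0.6600) - 0.3400 * log2(0.3400)
= -(-0.3956) - (-0.5292)
= 0.9248

0.9248


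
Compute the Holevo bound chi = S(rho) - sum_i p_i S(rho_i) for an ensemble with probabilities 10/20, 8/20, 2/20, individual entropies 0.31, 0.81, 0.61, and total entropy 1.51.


chi = S(rho) - sum_i p_i * S(rho_i)
Weighted entropy = 10/20 * 0.31 + 8/20 * 0.81 + 2/20 * 0.61
= 0.5400
chi = 1.51 - 0.5400
= 0.9700

0.9700


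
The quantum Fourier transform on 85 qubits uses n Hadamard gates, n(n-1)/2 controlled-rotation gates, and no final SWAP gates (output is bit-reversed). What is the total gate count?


Hadamard gates: 85
Controlled rotations: n*(n-1)/2 = 85*84/2 = 3570
SWAP gates: 0 (omitted)
Total = 85 + 3570
= 3655

3655


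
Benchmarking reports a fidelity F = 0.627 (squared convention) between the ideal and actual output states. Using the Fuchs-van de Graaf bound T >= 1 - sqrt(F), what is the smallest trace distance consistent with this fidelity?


Fuchs-van de Graaf (squared-fidelity convention): 1 - sqrt(F) <= T <= sqrt(1 - F).
Lower bound: T >= 1 - sqrt(F)
sqrt(F) = sqrt(0.627) = 0.7918
T >= 1 - 0.7918
T >= 0.2082

0.2082


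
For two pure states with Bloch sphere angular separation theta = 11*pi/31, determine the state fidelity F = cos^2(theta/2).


For states separated by angle theta on Bloch sphere:
F = cos^2(theta/2)
theta = 11*pi/31 = 1.1148
theta/2 = 0.5574
cos(theta/2) = 0.8486
F = 0.7202

0.7202


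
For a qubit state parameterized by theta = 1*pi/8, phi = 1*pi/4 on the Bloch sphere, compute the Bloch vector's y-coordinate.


theta = 0.3927, phi = 0.7854
r_y = sin(theta)*sin(phi) = 0.3827 * 0.7071
r_y = 0.2706

0.2706


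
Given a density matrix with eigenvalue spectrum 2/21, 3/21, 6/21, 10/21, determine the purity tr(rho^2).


tr(rho^2) = sum of eigenvalues squared
= (2/21)^2 + (3/21)^2 + (6/21)^2 + (10/21)^2
= (4 + 9 + 36 + 100) / 441
= 149/441
= 0.3379

0.3379


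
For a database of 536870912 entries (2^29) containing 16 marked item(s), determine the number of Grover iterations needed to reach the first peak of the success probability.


After j Grover iterations the success probability is P(j) = sin^2((2j+1)*theta), where sin(theta) = sqrt(k/N).
N = 2^29 = 536870912, k = 16
sin(theta) = sqrt(k/N) = 0.0001726334915
theta = arcsin(sqrt(k/N)) = 0.0001726334924 rad
P(j) reaches its first maximum when (2j+1)*theta is as close as possible to pi/2, i.e. j = round(pi/(4*theta) - 1/2).
pi/(4*theta) - 1/2 = 4549.0121
(For comparison, the common estimate pi/4 * sqrt(N/k) = 4549.5121; the exact maximiser is used here.)
Optimal iterations = 4549

4549


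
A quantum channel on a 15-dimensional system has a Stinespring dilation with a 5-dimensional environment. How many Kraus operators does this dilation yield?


Tracing out the environment in an orthonormal basis {|i>_E} gives Kraus operators K_i = <i|_E U |0>_E.
Number of Kraus operators = dim(H_env) = d_env
= 5

5


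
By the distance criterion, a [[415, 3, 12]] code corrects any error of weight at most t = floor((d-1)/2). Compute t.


Code parameters: [[415, 3, 12]], distance d = 12.
Number of correctable errors = floor((d-1)/2)
= floor((12 - 1)/2)
= floor(11/2)
= 5

5


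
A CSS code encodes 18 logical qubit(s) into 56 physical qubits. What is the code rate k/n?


Code rate R = k/n
= 18/56
= 0.3214

0.3214


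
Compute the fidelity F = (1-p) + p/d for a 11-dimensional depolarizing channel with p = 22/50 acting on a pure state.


F = (1-p) + p/d
= (1 - 0.4400) + 0.4400/11
= 0.5600 + 0.0400
= 0.6000

0.6000


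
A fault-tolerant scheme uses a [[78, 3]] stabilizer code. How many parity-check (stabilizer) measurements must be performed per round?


For an [[n,k]] stabilizer code:
Number of stabilizer generators = n - k
= 78 - 3
= 75

75


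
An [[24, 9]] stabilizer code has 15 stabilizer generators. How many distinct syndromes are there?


Each stabilizer generator gives a binary (+1 or -1) measurement outcome.
With 15 independent generators:
Total syndromes = 2^15
= 32768

32768


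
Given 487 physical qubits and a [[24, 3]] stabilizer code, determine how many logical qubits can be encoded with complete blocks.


Each code block uses 24 physical qubits for 3 logical qubit(s).
Number of complete blocks = floor(487 / 24) = 20
Logical qubits = 20 * 3
= 60

60


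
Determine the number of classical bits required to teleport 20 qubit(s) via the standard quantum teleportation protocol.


Quantum teleportation requires 2 classical bits per qubit teleported.
20 qubit(s) -> 2 * 20 = 40 classical bits

40


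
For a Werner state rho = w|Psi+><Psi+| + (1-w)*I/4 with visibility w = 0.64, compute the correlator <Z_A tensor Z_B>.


|Psi+> = (|01> + |10>)/sqrt(2)
For the pure Bell state, <Z_A Z_B> = -1 (Bell-state Pauli correlator).
The maximally-mixed part I/4 has tr(I/4 * P tensor P) = 0 for any traceless Pauli P.
So <Z_A Z_B>_rho = w * (-1) + (1 - w) * 0
= 0.64 * (-1)
= -0.6400

-0.6400


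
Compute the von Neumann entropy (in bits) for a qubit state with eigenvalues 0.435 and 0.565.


S = -p*log2(p) - (1-p)*log2(1-p)
p = 0.4350, 1-p = 0.5650
= -0.4350 * log2(0.4350) - 0.5650 * log2(0.5650)
= -(-0.5224) - (-0.4654)
= 0.9878

0.9878


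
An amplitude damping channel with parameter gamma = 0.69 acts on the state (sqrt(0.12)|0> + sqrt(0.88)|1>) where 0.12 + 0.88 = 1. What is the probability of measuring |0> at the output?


For amplitude damping with parameter gamma on state sqrt(a)|0> + sqrt(b)|1>:
alpha^2 = 0.12, beta^2 = 0.88
P(|0>) = alpha^2 + gamma * beta^2
= 0.12 + 0.69 * 0.88
= 0.12 + 0.6072
= 0.7272

0.7272


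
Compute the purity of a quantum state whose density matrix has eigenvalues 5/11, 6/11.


tr(rho^2) = sum of eigenvalues squared
= (5/11)^2 + (6/11)^2
= (25 + 36) / 121
= 61/121
= 0.5041

0.5041


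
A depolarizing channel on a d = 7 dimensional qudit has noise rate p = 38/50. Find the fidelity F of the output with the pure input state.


F = (1-p) + p/d
= (1 - 0.7600) + 0.7600/7
= 0.2400 + 0.1086
= 0.3486

0.3486


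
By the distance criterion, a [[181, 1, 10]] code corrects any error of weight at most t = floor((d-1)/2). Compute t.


Code parameters: [[181, 1, 10]], distance d = 10.
Number of correctable errors = floor((d-1)/2)
= floor((10 - 1)/2)
= floor(9/2)
= 4

4


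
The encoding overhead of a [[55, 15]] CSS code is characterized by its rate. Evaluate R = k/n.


Code rate R = k/n
= 15/55
= 0.2727

0.2727


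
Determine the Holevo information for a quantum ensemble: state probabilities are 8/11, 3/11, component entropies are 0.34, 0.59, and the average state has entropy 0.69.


chi = S(rho) - sum_i p_i * S(rho_i)
Weighted entropy = 8/11 * 0.34 + 3/11 * 0.59
= 0.4082
chi = 0.69 - 0.4082
= 0.2818

0.2818


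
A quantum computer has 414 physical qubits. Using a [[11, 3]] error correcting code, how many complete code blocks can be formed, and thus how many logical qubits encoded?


Each code block uses 11 physical qubits for 3 logical qubit(s).
Number of complete blocks = floor(414 / 11) = 37
Logical qubits = 37 * 3
= 111

111


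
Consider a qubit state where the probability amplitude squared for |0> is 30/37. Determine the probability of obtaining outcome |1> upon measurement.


|alpha|^2 = 30/37 = 0.8108
|beta|^2 = 1 - 30/37 = 7/37 = 0.1892
P(|1>) = |beta|^2 = 0.1892

0.1892


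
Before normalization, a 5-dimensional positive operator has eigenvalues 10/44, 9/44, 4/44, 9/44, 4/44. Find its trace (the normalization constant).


tr(M) = sum of eigenvalues
= 10/44 + 9/44 + 4/44 + 9/44 + 4/44
= 36/44
= 0.8182

0.8182


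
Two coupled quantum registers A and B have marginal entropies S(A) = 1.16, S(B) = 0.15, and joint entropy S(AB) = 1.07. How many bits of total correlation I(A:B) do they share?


I(A:B) = S(A) + S(B) - S(AB)
= 1.16 + 0.15 - 1.07
= 0.2400

0.2400


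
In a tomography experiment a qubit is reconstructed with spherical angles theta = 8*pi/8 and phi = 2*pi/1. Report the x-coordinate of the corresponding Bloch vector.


theta = 3.1416, phi = 6.2832
r_x = sin(theta)*cos(phi) = 0.0000 * 1.0000
r_x = 0.0000

0.0000


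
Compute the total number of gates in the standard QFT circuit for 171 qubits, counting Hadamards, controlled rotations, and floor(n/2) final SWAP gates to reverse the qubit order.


Hadamard gates: 171
Controlled rotations: n*(n-1)/2 = 171*170/2 = 14535
SWAP gates: floor(n/2) = floor(171/2) = 85
Total = 171 + 14535 + 85
= 14791

14791


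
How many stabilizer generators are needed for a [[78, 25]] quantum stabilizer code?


For an [[n,k]] stabilizer code:
Number of stabilizer generators = n - k
= 78 - 25
= 53

53


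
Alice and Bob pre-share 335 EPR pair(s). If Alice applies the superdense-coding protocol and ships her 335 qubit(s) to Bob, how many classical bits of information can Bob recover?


Superdense coding allows 2 classical bits per shared entangled pair.
335 pair(s) -> 2 * 335 = 670 classical bits

670


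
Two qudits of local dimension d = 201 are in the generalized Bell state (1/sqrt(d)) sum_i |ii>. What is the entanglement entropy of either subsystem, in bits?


For a maximally entangled state in d x d:
S = log2(d) = log2(201)
= 7.6511

7.6511


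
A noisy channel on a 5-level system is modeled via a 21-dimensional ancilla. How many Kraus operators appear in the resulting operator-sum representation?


Tracing out the environment in an orthonormal basis {|i>_E} gives Kraus operators K_i = <i|_E U |0>_E.
Number of Kraus operators = dim(H_env) = d_env
= 21

21


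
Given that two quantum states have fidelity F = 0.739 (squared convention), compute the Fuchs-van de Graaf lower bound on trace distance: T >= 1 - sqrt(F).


Fuchs-van de Graaf (squared-fidelity convention): 1 - sqrt(F) <= T <= sqrt(1 - F).
Lower bound: T >= 1 - sqrt(F)
sqrt(F) = sqrt(0.739) = 0.8597
T >= 1 - 0.8597
T >= 0.1403

0.1403


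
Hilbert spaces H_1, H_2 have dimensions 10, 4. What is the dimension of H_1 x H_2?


dim(H_1 x H_2) = 10 * 4
= 40

40


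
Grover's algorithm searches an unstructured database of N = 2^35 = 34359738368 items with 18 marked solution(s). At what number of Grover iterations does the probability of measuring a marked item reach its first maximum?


After j Grover iterations the success probability is P(j) = sin^2((2j+1)*theta), where sin(theta) = sqrt(k/N).
N = 2^35 = 34359738368, k = 18
sin(theta) = sqrt(k/N) = 2.288818359e-05
theta = arcsin(sqrt(k/N)) = 2.28881836e-05 rad
P(j) reaches its first maximum when (2j+1)*theta is as close as possible to pi/2, i.e. j = round(pi/(4*theta) - 1/2).
pi/(4*theta) - 1/2 = 34314.0694
(For comparison, the common estimate pi/4 * sqrt(N/k) = 34314.5694; the exact maximiser is used here.)
Optimal iterations = 34314

34314


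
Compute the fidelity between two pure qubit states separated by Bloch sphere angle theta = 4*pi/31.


For states separated by angle theta on Bloch sphere:
F = cos^2(theta/2)
theta = 4*pi/31 = 0.4054
theta/2 = 0.2027
cos(theta/2) = 0.9795
F = 0.9595

0.9595


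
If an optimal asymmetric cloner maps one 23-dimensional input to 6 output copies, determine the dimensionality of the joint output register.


Output space = H^(tensor 6) where dim(H) = 23
dim = 23^6
= 529 (after 2 factors)
= 12167 (after 3 factors)
= 279841 (after 4 factors)
= 6436343 (after 5 factors)
= 148035889 (after 6 factors)
= 148035889

148035889


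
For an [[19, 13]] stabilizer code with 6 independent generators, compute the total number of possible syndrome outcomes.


Each stabilizer generator gives a binary (+1 or -1) measurement outcome.
With 6 independent generators:
Total syndromes = 2^6
= 64

64


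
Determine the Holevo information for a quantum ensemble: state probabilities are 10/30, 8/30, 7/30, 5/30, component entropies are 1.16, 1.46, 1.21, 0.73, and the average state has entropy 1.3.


chi = S(rho) - sum_i p_i * S(rho_i)
Weighted entropy = 10/30 * 1.16 + 8/30 * 1.46 + 7/30 * 1.21 + 5/30 * 0.73
= 1.1800
chi = 1.3 - 1.1800
= 0.1200

0.1200


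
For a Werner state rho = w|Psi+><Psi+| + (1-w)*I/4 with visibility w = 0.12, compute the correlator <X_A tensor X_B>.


|Psi+> = (|01> + |10>)/sqrt(2)
For the pure Bell state, <X_A X_B> = +1 (Bell-state Pauli correlator).
The maximally-mixed part I/4 has tr(I/4 * P tensor P) = 0 for any traceless Pauli P.
So <X_A X_B>_rho = w * (+1) + (1 - w) * 0
= 0.12 * (+1)
= 0.1200

0.1200


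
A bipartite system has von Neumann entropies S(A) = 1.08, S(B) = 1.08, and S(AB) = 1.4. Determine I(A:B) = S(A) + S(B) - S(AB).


I(A:B) = S(A) + S(B) - S(AB)
= 1.08 + 1.08 - 1.4
= 0.7600

0.7600


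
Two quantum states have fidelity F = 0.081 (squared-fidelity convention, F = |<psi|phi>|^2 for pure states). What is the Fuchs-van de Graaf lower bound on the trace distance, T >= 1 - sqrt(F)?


Fuchs-van de Graaf (squared-fidelity convention): 1 - sqrt(F) <= T <= sqrt(1 - F).
Lower bound: T >= 1 - sqrt(F)
sqrt(F) = sqrt(0.081) = 0.2846
T >= 1 - 0.2846
T >= 0.7154

0.7154


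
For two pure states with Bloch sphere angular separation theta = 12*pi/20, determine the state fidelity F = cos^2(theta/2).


For states separated by angle theta on Bloch sphere:
F = cos^2(theta/2)
theta = 12*pi/20 = 1.8850
theta/2 = 0.9425
cos(theta/2) = 0.5878
F = 0.3455

0.3455


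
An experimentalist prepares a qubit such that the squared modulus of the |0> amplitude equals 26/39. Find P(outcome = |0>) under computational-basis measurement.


|alpha|^2 = 26/39 = 0.6667
|beta|^2 = 1 - 26/39 = 13/39 = 0.3333
P(|0>) = |alpha|^2 = 0.6667

0.6667


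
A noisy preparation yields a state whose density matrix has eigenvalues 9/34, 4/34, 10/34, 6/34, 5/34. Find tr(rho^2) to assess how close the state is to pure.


tr(rho^2) = sum of eigenvalues squared
= (9/34)^2 + (4/34)^2 + (10/34)^2 + (6/34)^2 + (5/34)^2
= (81 + 16 + 100 + 36 + 25) / 1156
= 258/1156
= 0.2232

0.2232


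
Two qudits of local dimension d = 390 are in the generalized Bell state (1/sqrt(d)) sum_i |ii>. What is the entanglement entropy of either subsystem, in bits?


For a maximally entangled state in d x d:
S = log2(d) = log2(390)
= 8.6073

8.6073


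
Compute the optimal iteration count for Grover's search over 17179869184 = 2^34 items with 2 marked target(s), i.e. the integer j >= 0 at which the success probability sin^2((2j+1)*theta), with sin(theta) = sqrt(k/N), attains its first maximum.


After j Grover iterations the success probability is P(j) = sin^2((2j+1)*theta), where sin(theta) = sqrt(k/N).
N = 2^34 = 17179869184, k = 2
sin(theta) = sqrt(k/N) = 1.078959322e-05
theta = arcsin(sqrt(k/N)) = 1.078959322e-05 rad
P(j) reaches its first maximum when (2j+1)*theta is as close as possible to pi/2, i.e. j = round(pi/(4*theta) - 1/2).
pi/(4*theta) - 1/2 = 72791.6941
(For comparison, the common estimate pi/4 * sqrt(N/k) = 72792.1941; the exact maximiser is used here.)
Optimal iterations = 72792

72792


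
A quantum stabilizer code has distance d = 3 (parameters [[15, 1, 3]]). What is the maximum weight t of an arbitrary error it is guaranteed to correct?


Code parameters: [[15, 1, 3]], distance d = 3.
Number of correctable errors = floor((d-1)/2)
= floor((3 - 1)/2)
= floor(2/2)
= 1

1


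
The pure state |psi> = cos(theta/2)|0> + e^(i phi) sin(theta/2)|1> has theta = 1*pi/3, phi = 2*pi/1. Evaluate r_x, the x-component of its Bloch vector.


theta = 1.0472, phi = 6.2832
r_x = sin(theta)*cos(phi) = 0.8660 * 1.0000
r_x = 0.8660

0.8660


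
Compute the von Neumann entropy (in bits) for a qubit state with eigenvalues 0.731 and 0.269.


S = -p*log2(p) - (1-p)*log2(1-p)
p = 0.7310, 1-p = 0.2690
= -0.7310 * log2(0.7310) - 0.2690 * log2(0.2690)
= -(-0.3305) - (-0.5096)
= 0.8400

0.8400


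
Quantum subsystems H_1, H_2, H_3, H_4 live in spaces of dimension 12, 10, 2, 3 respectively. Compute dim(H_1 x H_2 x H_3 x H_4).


dim(H_1 x H_2 x H_3 x H_4) = 12 * 10 * 2 * 3
= 120 * 2 * 3
= 240 * 3
= 720

720


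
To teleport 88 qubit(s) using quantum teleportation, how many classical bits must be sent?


Quantum teleportation requires 2 classical bits per qubit teleported.
88 qubit(s) -> 2 * 88 = 176 classical bits

176


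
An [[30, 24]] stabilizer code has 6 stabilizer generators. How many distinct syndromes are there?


Each stabilizer generator gives a binary (+1 or -1) measurement outcome.
With 6 independent generators:
Total syndromes = 2^6
= 64

64


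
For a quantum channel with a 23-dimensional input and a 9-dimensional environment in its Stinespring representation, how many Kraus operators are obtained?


Tracing out the environment in an orthonormal basis {|i>_E} gives Kraus operators K_i = <i|_E U |0>_E.
Number of Kraus operators = dim(H_env) = d_env
= 9

9


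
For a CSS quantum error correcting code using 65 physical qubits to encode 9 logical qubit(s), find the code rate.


Code rate R = k/n
= 9/65
= 0.1385

0.1385


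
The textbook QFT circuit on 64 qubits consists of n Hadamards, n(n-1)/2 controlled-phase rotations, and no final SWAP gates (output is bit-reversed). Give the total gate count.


Hadamard gates: 64
Controlled rotations: n*(n-1)/2 = 64*63/2 = 2016
SWAP gates: 0 (omitted)
Total = 64 + 2016
= 2080

2080


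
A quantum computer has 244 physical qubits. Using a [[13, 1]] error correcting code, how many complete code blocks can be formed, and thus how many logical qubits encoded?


Each code block uses 13 physical qubits for 1 logical qubit(s).
Number of complete blocks = floor(244 / 13) = 18
Logical qubits = 18 * 1
= 18

18


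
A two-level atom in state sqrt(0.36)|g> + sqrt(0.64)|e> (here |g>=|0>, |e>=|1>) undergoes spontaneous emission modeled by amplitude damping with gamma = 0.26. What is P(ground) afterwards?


For amplitude damping with parameter gamma on state sqrt(a)|0> + sqrt(b)|1>:
alpha^2 = 0.36, beta^2 = 0.64
P(|0>) = alpha^2 + gamma * beta^2
= 0.36 + 0.26 * 0.64
= 0.36 + 0.1664
= 0.5264

0.5264


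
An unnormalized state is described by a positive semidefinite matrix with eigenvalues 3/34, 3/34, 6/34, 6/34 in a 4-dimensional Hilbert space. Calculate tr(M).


tr(M) = sum of eigenvalues
= 3/34 + 3/34 + 6/34 + 6/34
= 18/34
= 0.5294

0.5294


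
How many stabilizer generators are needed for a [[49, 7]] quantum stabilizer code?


For an [[n,k]] stabilizer code:
Number of stabilizer generators = n - k
= 49 - 7
= 42

42
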